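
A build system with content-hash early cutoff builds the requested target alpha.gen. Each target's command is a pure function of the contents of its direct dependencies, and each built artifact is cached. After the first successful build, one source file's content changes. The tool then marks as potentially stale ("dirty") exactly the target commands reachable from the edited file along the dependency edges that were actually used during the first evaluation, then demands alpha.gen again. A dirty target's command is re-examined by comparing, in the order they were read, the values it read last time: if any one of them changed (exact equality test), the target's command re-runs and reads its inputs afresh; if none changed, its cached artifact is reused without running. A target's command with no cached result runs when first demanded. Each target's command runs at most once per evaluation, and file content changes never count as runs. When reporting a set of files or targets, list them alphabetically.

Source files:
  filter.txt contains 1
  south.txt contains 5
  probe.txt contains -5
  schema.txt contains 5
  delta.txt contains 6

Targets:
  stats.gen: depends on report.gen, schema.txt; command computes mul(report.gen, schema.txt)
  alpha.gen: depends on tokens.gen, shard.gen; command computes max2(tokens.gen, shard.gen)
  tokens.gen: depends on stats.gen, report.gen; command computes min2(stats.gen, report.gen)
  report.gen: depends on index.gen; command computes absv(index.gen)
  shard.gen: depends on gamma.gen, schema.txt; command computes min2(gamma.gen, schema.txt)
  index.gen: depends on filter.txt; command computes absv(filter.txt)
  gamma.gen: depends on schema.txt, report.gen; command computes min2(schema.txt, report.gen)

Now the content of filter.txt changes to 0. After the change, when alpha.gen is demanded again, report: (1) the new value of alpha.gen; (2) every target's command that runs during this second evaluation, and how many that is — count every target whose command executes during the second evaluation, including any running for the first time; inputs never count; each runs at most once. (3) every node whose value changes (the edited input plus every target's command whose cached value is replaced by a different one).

First evaluation (everything demanded from the output):
  index.gen = absv(1) = 1
  report.gen = absv(1) = 1
  gamma.gen = min2(5, 1) = 1
  shard.gen = min2(1, 5) = 1
  stats.gen = mul(1, 5) = 5
  tokens.gen = min2(5, 1) = 1
  alpha.gen = max2(1, 1) = 1

Propagation after the edit:
  index.gen: runs — filter.txt 1->0; result 0.
  report.gen: runs — index.gen 1->0; result 0.
  gamma.gen: runs — report.gen 1->0; result 0.
  shard.gen: runs — gamma.gen 1->0; result 0.
  stats.gen: runs — report.gen 1->0; result 0.
  tokens.gen: runs — stats.gen 5->0; report.gen 1->0; result 0.
  alpha.gen: runs — tokens.gen 1->0; shard.gen 1->0; result 0.

New value of alpha.gen: 0.
Target commands that run: alpha.gen, gamma.gen, index.gen, report.gen, shard.gen, stats.gen, tokens.gen — 7 in total.
Values that change: alpha.gen, filter.txt, gamma.gen, index.gen, report.gen, shard.gen, stats.gen, tokens.gen.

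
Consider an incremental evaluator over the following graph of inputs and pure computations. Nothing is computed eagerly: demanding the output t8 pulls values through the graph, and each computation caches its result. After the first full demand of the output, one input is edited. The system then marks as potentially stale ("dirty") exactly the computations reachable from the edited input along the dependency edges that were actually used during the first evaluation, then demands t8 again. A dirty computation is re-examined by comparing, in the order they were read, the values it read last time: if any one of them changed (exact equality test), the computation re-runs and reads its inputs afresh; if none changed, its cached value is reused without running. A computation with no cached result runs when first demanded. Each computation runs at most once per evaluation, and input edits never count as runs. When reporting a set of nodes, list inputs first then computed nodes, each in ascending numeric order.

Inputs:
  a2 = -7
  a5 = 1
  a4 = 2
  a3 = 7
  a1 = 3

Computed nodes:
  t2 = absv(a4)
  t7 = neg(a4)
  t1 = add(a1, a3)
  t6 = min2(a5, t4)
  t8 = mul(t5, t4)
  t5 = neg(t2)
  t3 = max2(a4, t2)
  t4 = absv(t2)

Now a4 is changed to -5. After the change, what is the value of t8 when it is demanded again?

Initial pass — values computed on the first demand:
  t2 = absv(2) = 2
  t4 = absv(2) = 2
  t5 = neg(2) = -2
  t8 = mul(-2, 2) = -4

Second demand — change propagation:
  t2: re-runs because a4 2->-5; new result 5.
  t4: re-runs because t2 2->5; new result 5.
  t5: re-runs because t2 2->5; new result -5.
  t8: re-runs because t5 -2->-5; t4 2->5; new result -25.

t8 now evaluates to -25.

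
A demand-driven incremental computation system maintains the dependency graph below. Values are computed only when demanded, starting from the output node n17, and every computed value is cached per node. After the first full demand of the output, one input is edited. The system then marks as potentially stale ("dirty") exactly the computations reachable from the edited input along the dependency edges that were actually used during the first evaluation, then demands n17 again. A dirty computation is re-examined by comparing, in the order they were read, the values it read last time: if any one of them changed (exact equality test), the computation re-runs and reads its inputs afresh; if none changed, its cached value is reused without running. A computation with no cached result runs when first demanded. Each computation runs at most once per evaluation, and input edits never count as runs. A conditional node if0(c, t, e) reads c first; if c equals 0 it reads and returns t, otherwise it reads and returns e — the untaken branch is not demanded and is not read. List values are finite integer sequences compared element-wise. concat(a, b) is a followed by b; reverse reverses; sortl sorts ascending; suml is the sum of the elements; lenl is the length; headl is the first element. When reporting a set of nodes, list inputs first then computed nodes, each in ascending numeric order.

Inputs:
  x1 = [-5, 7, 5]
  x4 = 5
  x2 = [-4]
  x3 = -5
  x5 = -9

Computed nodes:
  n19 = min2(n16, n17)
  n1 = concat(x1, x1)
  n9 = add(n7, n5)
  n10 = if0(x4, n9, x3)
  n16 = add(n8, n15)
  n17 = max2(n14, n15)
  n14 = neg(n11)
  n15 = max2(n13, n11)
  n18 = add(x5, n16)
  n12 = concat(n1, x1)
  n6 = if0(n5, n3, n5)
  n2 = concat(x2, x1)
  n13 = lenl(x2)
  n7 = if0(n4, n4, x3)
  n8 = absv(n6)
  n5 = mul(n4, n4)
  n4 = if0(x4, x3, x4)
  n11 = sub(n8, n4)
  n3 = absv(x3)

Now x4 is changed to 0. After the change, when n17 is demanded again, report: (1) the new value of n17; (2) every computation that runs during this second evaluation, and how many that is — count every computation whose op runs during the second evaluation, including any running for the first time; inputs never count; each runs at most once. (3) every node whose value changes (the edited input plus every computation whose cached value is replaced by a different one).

New value of n17: 30.
Computations that run: n4, n5, n11, n14, n15, n17 — 6 in total.
Values that change: x4, n4, n11, n14, n15, n17.
Key observation: the cutoff stops propagation at n6 — its inputs' values are unchanged, so it reuses its cache.

First evaluation (everything demanded from the output):
  n4 = if0(x4=5 -> else branch x4) = 5
  n5 = mul(5, 5) = 25
  n6 = if0(n5=25 -> else branch n5) = 25
  n8 = absv(25) = 25
  n11 = sub(25, 5) = 20
  n13 = lenl([-4]) = 1
  n14 = neg(20) = -20
  n15 = max2(1, 20) = 20
  n17 = max2(-20, 20) = 20

Propagation after the edit:
  n4: runs — x4 5->0; x4 5->0; result -5.
  n5: runs — n4 5->-5; n4 5->-5; result 25 (same value as before).
  n6: checked — values it read are unchanged (n5 unchanged, n5 unchanged); reused cached 25 without running.
  n8: checked — values it read are unchanged (n6 unchanged); reused cached 25 without running.
  n11: runs — n4 5->-5; result 30.
  n14: runs — n11 20->30; result -30.
  n15: runs — n11 20->30; result 30.
  n17: runs — n14 -20->-30; n15 20->30; result 30.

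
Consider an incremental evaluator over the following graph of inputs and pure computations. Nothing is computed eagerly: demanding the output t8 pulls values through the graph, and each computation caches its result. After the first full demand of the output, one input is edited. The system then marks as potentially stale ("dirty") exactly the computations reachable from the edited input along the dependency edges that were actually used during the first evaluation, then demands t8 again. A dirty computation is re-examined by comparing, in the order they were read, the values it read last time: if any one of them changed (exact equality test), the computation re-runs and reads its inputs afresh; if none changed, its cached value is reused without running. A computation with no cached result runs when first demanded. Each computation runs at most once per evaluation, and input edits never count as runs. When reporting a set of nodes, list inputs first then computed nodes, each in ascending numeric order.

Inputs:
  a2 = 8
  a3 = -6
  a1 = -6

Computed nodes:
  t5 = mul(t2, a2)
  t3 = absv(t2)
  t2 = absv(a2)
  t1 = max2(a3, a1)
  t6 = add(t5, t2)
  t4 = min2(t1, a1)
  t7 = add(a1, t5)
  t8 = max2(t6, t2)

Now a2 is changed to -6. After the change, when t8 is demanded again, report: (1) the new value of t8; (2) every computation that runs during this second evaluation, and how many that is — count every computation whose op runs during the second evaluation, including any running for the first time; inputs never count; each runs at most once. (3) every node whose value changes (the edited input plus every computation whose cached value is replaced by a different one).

t8 now evaluates to 6.
Run set: t2, t5, t6, t8 (4 run).
Changed values: a2, t2, t5, t6, t8.

Initial pass — values computed on the first demand:
  t2 = absv(8) = 8
  t5 = mul(8, 8) = 64
  t6 = add(64, 8) = 72
  t8 = max2(72, 8) = 72

Second demand — change propagation:
  t2: re-runs because a2 8->-6; new result 6.
  t5: re-runs because t2 8->6; a2 8->-6; new result -36.
  t6: re-runs because t5 64->-36; t2 8->6; new result -30.
  t8: re-runs because t6 72->-30; t2 8->6; new result 6.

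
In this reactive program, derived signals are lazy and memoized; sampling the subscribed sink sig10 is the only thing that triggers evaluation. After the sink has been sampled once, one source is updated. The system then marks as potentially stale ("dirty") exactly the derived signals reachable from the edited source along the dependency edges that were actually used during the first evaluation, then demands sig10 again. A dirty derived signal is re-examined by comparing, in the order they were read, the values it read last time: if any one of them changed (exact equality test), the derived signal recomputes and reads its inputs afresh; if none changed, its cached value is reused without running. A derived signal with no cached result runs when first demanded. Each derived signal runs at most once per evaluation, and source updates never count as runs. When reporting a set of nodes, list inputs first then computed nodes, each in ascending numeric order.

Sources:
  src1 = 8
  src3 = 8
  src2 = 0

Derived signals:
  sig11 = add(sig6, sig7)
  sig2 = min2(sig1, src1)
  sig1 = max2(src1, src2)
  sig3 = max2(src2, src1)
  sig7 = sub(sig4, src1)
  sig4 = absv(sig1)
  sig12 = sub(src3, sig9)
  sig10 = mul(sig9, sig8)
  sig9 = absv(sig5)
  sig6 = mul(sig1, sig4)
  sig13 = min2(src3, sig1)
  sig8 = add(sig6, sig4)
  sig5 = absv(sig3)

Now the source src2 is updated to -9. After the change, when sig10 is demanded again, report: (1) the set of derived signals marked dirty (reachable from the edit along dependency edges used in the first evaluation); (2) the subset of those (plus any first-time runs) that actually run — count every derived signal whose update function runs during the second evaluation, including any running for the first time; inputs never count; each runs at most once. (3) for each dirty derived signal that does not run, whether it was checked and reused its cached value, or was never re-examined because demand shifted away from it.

The edit dirties: sig1, sig3, sig4, sig5, sig6, sig8, sig9, sig10.
2 derived signals run: sig1, sig3.
Cache hits after checking: sig4, sig5, sig6, sig8, sig9, sig10.
Note where the cutoff bites: sig4 is checked, finds nothing changed, and keeps its cache.

First demand of the output computes:
  sig1 = max2(8, 0) = 8
  sig3 = max2(0, 8) = 8
  sig4 = absv(8) = 8
  sig5 = absv(8) = 8
  sig6 = mul(8, 8) = 64
  sig8 = add(64, 8) = 72
  sig9 = absv(8) = 8
  sig10 = mul(8, 72) = 576

After the edit, cleaning proceeds:
  sig1: a read changed (src2 0->-9) — executes, giving 8 — identical to its old value.
  sig3: a read changed (src2 0->-9) — executes, giving 8 — identical to its old value.
  sig4: dirty, but its reads are unchanged (sig1 unchanged); cached 8 stands.
  sig5: dirty, but its reads are unchanged (sig3 unchanged); cached 8 stands.
  sig6: dirty, but its reads are unchanged (sig1 unchanged, sig4 unchanged); cached 64 stands.
  sig8: dirty, but its reads are unchanged (sig6 unchanged, sig4 unchanged); cached 72 stands.
  sig9: dirty, but its reads are unchanged (sig5 unchanged); cached 8 stands.
  sig10: dirty, but its reads are unchanged (sig9 unchanged, sig8 unchanged); cached 576 stands.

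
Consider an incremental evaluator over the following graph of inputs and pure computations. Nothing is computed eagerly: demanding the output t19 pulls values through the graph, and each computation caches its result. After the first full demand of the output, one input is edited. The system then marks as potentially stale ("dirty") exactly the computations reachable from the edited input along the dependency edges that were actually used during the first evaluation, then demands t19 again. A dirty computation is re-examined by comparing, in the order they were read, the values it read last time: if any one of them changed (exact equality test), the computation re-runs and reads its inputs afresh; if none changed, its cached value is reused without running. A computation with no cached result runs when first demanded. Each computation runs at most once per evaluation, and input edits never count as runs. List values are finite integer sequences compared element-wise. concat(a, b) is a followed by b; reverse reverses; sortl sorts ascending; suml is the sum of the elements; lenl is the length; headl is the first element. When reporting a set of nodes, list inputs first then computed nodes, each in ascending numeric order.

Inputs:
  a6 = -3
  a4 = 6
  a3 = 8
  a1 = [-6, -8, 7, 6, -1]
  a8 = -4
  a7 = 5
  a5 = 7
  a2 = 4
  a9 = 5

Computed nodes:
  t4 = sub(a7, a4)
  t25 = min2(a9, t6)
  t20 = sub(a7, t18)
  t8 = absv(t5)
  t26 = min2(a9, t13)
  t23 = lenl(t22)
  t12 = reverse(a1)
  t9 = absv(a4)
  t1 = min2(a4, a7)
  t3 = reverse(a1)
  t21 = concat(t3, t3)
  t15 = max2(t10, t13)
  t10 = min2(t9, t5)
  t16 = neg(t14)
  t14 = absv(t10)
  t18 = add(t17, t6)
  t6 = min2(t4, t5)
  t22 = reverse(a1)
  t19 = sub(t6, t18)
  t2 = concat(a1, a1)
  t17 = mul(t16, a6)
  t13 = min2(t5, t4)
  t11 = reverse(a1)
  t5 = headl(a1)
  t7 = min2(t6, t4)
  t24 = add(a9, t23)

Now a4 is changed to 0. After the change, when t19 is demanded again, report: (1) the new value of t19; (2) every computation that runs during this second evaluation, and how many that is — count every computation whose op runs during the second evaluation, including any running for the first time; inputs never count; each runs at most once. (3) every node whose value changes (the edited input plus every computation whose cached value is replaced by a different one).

t19 now evaluates to -18.
Run set: t4, t6, t9, t10 (4 run).
Changed values: a4, t4, t9.
The important point: at t14 every value read last time is unchanged, so the dirty flag clears without a run.

Initial pass — values computed on the first demand:
  t4 = sub(5, 6) = -1
  t5 = headl([-6, -8, 7, 6, -1]) = -6
  t6 = min2(-1, -6) = -6
  t9 = absv(6) = 6
  t10 = min2(6, -6) = -6
  t14 = absv(-6) = 6
  t16 = neg(6) = -6
  t17 = mul(-6, -3) = 18
  t18 = add(18, -6) = 12
  t19 = sub(-6, 12) = -18

Second demand — change propagation:
  t4: re-runs because a4 6->0; new result 5.
  t6: re-runs because t4 -1->5; new result -6 (unchanged).
  t9: re-runs because a4 6->0; new result 0.
  t10: re-runs because t9 6->0; new result -6 (unchanged).
  t14: re-examined; everything it read last time is the same (t10 unchanged) — cache 6 kept, no run.
  t16: re-examined; everything it read last time is the same (t14 unchanged) — cache -6 kept, no run.
  t17: re-examined; everything it read last time is the same (t16 unchanged, a6 unchanged) — cache 18 kept, no run.
  t18: re-examined; everything it read last time is the same (t17 unchanged, t6 unchanged) — cache 12 kept, no run.
  t19: re-examined; everything it read last time is the same (t6 unchanged, t18 unchanged) — cache -18 kept, no run.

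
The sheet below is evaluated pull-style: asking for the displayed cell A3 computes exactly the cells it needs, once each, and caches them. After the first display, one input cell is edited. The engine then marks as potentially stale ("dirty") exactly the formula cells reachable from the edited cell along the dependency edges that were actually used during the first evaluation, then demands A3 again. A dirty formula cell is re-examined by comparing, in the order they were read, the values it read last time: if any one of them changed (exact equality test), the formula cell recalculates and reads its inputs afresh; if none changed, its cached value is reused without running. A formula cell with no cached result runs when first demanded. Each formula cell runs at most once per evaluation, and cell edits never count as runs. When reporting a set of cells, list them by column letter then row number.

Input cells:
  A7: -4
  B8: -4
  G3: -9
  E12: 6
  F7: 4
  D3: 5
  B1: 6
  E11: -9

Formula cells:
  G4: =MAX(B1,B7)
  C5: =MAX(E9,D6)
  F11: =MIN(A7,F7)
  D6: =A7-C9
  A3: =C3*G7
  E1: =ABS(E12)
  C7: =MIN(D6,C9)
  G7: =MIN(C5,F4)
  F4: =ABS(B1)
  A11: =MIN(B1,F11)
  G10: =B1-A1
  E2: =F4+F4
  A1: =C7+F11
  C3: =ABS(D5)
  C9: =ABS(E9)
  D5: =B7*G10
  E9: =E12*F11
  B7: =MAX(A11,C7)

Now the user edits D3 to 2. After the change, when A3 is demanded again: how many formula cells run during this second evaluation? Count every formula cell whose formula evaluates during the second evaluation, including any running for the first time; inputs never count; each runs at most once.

First demand of the output computes:
  F4 = ABS(6) = 6
  F11 = MIN(-4, 4) = -4
  A11 = MIN(6, -4) = -4
  E9 = 6 * -4 = -24
  C9 = ABS(-24) = 24
  D6 = -4 - 24 = -28
  C5 = MAX(-24, -28) = -24
  C7 = MIN(-28, 24) = -28
  A1 = -28 + -4 = -32
  B7 = MAX(-4, -28) = -4
  G7 = MIN(-24, 6) = -24
  G10 = 6 - -32 = 38
  D5 = -4 * 38 = -152
  C3 = ABS(-152) = 152
  A3 = 152 * -24 = -3648

After the edit, cleaning proceeds:
  no node depends on D3 at all; the second demand re-runs nothing.

Note the shortcut — nothing in the graph depends on D3 at all, so no recomputation happens.

0 formula cells run: none.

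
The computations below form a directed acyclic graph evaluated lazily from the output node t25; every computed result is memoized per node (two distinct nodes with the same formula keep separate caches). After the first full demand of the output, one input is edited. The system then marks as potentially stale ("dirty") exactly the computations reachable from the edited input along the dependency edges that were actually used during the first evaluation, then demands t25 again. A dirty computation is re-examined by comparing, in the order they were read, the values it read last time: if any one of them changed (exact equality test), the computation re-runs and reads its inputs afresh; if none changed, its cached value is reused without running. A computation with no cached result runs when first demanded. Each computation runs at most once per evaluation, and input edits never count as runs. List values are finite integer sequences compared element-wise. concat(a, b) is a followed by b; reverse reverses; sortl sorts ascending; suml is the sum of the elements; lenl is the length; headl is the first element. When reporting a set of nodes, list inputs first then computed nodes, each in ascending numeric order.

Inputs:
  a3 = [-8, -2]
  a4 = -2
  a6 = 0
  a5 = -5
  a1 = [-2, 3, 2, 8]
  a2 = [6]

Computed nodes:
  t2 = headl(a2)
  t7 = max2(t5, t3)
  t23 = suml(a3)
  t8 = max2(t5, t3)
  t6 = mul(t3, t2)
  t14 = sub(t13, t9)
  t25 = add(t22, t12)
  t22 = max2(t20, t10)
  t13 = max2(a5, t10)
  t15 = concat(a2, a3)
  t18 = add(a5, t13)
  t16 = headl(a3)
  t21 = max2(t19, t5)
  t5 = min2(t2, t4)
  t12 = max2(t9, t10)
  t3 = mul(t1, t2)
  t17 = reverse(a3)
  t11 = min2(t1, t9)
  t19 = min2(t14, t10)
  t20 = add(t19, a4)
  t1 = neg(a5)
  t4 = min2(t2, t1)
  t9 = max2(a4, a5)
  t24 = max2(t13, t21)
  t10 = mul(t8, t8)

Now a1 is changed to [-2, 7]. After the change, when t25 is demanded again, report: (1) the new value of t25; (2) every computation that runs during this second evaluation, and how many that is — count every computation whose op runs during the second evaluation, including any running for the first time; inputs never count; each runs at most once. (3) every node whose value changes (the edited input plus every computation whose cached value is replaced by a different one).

Demanding t25 again yields 1800.
0 computations run: none.
The nodes whose values change: a1.
Note the shortcut — nothing in the graph depends on a1 at all, so no recomputation happens.

First demand of the output computes:
  t1 = neg(-5) = 5
  t2 = headl([6]) = 6
  t3 = mul(5, 6) = 30
  t4 = min2(6, 5) = 5
  t5 = min2(6, 5) = 5
  t8 = max2(5, 30) = 30
  t9 = max2(-2, -5) = -2
  t10 = mul(30, 30) = 900
  t12 = max2(-2, 900) = 900
  t13 = max2(-5, 900) = 900
  t14 = sub(900, -2) = 902
  t19 = min2(902, 900) = 900
  t20 = add(900, -2) = 898
  t22 = max2(898, 900) = 900
  t25 = add(900, 900) = 1800

After the edit, cleaning proceeds:
  no node depends on a1 at all; the second demand re-runs nothing.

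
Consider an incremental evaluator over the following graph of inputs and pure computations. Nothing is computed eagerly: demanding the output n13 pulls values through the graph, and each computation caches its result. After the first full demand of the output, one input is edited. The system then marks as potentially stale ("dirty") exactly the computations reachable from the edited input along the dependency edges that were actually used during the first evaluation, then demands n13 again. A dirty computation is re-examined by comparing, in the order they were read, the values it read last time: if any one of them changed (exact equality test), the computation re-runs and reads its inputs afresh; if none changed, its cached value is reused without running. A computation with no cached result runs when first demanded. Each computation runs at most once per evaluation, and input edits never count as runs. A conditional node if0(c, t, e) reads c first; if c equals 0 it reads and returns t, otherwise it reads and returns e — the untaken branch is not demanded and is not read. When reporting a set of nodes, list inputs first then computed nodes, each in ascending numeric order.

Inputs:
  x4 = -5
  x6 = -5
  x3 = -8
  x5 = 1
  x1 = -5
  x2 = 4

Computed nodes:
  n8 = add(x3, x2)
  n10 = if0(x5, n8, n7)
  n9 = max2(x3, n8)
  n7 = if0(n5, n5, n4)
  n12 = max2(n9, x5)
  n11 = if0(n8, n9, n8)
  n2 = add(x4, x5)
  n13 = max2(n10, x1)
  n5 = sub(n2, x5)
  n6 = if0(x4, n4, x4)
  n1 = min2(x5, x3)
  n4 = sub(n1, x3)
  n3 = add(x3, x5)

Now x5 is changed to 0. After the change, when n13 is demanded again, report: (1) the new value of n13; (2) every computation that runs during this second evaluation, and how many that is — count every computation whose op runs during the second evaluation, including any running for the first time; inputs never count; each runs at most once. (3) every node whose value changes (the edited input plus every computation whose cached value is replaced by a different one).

n13 now evaluates to -4.
Run set: n8, n10, n13 (3 run).
Changed values: x5, n10, n13.
The important point: the flipped condition redirects demand; n1, n2, n4, n5, n7 are left stale, never re-checked.

Initial pass — values computed on the first demand:
  n1 = min2(1, -8) = -8
  n2 = add(-5, 1) = -4
  n4 = sub(-8, -8) = 0
  n5 = sub(-4, 1) = -5
  n7 = if0(n5=-5 -> else branch n4) = 0
  n10 = if0(x5=1 -> else branch n7) = 0
  n13 = max2(0, -5) = 0

Second demand — change propagation:
  n1: dirty yet unreached — the second evaluation never asks for it.
  n2: dirty yet unreached — the second evaluation never asks for it.
  n4: dirty yet unreached — the second evaluation never asks for it.
  n5: dirty yet unreached — the second evaluation never asks for it.
  n7: dirty yet unreached — the second evaluation never asks for it.
  n8: newly demanded (no cache) — executes and yields -4.
  n10: re-runs because x5 1->0; new result -4.
  n13: re-runs because n10 0->-4; new result -4.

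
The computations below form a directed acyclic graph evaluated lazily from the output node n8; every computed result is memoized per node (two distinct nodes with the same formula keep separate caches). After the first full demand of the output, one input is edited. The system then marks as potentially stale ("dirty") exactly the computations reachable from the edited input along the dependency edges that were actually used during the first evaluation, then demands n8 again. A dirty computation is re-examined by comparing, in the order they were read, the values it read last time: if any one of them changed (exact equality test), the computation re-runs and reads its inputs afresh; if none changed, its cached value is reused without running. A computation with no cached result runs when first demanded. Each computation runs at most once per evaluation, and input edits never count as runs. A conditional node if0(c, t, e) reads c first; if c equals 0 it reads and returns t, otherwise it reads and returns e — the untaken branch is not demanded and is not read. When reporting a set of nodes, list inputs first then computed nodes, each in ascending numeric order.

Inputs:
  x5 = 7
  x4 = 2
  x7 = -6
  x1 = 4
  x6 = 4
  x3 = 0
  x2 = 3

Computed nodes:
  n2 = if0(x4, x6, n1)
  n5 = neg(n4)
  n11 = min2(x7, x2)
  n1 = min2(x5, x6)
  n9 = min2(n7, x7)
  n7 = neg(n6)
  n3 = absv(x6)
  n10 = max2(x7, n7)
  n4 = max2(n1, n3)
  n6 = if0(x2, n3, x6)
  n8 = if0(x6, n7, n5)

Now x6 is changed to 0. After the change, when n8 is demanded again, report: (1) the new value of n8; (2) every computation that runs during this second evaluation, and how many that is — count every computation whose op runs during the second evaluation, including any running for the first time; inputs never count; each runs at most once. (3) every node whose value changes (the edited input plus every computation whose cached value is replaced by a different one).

Demanding n8 again yields 0.
3 computations run: n6, n7, n8.
The nodes whose values change: x6, n8.
Note the branch switch — demand abandons n1, n3, n4, n5, which are never re-examined.

First demand of the output computes:
  n1 = min2(7, 4) = 4
  n3 = absv(4) = 4
  n4 = max2(4, 4) = 4
  n5 = neg(4) = -4
  n8 = if0(x6=4 -> else branch n5) = -4

After the edit, cleaning proceeds:
  n1: stays stale; no demand reaches it after the flip.
  n3: stays stale; no demand reaches it after the flip.
  n4: stays stale; no demand reaches it after the flip.
  n5: stays stale; no demand reaches it after the flip.
  n6: had never run; runs now, result 0.
  n7: had never run; runs now, result 0.
  n8: a read changed (x6 4->0) — executes, giving 0.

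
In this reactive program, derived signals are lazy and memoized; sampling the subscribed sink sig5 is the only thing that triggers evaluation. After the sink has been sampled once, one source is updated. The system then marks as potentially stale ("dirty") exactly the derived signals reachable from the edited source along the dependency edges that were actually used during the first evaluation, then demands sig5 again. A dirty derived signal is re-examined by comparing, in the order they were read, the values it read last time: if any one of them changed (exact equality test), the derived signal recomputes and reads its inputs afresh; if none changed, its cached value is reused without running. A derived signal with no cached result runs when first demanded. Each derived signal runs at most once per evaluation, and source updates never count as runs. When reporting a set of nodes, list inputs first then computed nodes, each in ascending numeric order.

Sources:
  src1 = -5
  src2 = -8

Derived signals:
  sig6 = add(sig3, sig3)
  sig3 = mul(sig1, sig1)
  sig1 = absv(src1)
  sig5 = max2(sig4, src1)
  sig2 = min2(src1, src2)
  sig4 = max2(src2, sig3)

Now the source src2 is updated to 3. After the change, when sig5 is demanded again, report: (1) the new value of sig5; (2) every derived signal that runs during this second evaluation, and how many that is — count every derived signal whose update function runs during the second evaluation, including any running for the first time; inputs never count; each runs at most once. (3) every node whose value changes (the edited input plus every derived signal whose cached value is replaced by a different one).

Demanding sig5 again yields 25.
1 derived signals run: sig4.
The nodes whose values change: src2.
Note the absorption at sig4: it re-runs yet its value is the same, leaving the output's value untouched.

First demand of the output computes:
  sig1 = absv(-5) = 5
  sig3 = mul(5, 5) = 25
  sig4 = max2(-8, 25) = 25
  sig5 = max2(25, -5) = 25

After the edit, cleaning proceeds:
  sig4: a read changed (src2 -8->3) — executes, giving 25 — identical to its old value.
  sig5: dirty, but its reads are unchanged (sig4 unchanged, src1 unchanged); cached 25 stands.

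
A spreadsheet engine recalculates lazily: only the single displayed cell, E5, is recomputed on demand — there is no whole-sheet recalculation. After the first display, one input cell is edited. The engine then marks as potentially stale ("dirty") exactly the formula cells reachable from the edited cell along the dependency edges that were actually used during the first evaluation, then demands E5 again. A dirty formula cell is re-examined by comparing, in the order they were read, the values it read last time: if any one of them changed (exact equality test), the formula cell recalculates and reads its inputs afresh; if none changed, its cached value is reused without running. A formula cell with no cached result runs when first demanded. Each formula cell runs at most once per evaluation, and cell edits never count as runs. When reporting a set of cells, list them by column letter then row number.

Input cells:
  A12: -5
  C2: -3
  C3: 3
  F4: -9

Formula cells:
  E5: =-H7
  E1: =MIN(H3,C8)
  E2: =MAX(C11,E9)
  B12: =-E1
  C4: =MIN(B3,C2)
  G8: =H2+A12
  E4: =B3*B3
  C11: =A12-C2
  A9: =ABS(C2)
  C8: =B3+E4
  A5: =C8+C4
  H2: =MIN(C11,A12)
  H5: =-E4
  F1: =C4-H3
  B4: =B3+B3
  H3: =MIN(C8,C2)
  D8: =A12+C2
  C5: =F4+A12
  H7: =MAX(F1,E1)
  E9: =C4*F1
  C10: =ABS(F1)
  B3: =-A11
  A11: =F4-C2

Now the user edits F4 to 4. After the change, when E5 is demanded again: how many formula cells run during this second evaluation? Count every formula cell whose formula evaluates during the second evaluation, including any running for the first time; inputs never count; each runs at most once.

First evaluation (everything demanded from the output):
  A11 = -9 - -3 = -6
  B3 = -(-6) = 6
  C4 = MIN(6, -3) = -3
  E4 = 6 * 6 = 36
  C8 = 6 + 36 = 42
  H3 = MIN(42, -3) = -3
  E1 = MIN(-3, 42) = -3
  F1 = -3 - -3 = 0
  H7 = MAX(0, -3) = 0
  E5 = -(0) = 0

Propagation after the edit:
  A11: runs — F4 -9->4; result 7.
  B3: runs — A11 -6->7; result -7.
  C4: runs — B3 6->-7; result -7.
  E4: runs — B3 6->-7; B3 6->-7; result 49.
  C8: runs — B3 6->-7; E4 36->49; result 42 (same value as before).
  H3: checked — values it read are unchanged (C8 unchanged, C2 unchanged); reused cached -3 without running.
  E1: checked — values it read are unchanged (H3 unchanged, C8 unchanged); reused cached -3 without running.
  F1: runs — C4 -3->-7; result -4.
  H7: runs — F1 0->-4; result -3.
  E5: runs — H7 0->-3; result 3.

Key observation: the cutoff stops propagation at H3 — its inputs' values are unchanged, so it reuses its cache.

Formula cells that run: A11, B3, C4, C8, E4, E5, F1, H7 — 8 in total.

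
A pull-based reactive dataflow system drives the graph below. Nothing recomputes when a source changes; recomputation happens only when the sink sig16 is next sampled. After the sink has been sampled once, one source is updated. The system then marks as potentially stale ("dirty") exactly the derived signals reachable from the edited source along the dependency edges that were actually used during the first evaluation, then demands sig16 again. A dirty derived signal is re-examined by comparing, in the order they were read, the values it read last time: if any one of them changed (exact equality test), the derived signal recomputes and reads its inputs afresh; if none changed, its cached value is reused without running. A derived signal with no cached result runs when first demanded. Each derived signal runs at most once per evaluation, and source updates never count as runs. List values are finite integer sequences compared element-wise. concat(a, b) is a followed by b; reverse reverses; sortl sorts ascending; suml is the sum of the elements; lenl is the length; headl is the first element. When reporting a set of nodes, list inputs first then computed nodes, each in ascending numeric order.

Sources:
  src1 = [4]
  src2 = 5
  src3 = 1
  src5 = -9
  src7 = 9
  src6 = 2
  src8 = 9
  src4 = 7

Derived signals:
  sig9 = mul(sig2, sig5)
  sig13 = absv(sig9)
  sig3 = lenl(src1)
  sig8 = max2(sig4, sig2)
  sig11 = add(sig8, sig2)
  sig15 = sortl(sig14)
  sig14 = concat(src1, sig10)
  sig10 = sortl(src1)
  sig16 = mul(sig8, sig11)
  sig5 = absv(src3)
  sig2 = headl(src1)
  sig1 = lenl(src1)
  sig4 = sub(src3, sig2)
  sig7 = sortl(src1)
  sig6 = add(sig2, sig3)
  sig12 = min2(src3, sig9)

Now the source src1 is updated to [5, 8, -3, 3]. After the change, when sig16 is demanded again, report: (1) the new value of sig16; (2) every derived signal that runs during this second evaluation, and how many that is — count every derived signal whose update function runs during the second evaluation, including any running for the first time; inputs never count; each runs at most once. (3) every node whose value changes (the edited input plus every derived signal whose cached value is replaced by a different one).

First evaluation (everything demanded from the output):
  sig2 = headl([4]) = 4
  sig4 = sub(1, 4) = -3
  sig8 = max2(-3, 4) = 4
  sig11 = add(4, 4) = 8
  sig16 = mul(4, 8) = 32

Propagation after the edit:
  sig2: runs — src1 [4]->[5, 8, -3, 3]; result 5.
  sig4: runs — sig2 4->5; result -4.
  sig8: runs — sig4 -3->-4; sig2 4->5; result 5.
  sig11: runs — sig8 4->5; sig2 4->5; result 10.
  sig16: runs — sig8 4->5; sig11 8->10; result 50.

New value of sig16: 50.
Derived signals that run: sig2, sig4, sig8, sig11, sig16 — 5 in total.
Values that change: src1, sig2, sig4, sig8, sig11, sig16.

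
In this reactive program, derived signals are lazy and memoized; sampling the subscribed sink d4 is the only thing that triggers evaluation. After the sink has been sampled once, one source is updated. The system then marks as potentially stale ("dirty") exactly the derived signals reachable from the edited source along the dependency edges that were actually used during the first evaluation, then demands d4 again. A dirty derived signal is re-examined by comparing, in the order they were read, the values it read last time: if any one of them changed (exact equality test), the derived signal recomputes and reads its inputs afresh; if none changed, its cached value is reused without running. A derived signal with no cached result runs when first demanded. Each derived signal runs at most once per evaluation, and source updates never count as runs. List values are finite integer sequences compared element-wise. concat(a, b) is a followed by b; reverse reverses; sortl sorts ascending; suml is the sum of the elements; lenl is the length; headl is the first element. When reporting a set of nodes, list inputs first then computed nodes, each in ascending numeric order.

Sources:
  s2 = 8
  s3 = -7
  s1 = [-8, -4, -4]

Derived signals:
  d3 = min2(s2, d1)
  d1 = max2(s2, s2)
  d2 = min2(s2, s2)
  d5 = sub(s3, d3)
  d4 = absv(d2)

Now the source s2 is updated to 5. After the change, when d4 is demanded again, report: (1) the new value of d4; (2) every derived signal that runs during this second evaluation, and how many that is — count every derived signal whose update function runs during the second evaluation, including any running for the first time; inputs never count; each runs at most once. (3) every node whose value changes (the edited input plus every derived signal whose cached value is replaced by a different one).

Demanding d4 again yields 5.
2 derived signals run: d2, d4.
The nodes whose values change: s2, d2, d4.

First demand of the output computes:
  d2 = min2(8, 8) = 8
  d4 = absv(8) = 8

After the edit, cleaning proceeds:
  d2: a read changed (s2 8->5; s2 8->5) — executes, giving 5.
  d4: a read changed (d2 8->5) — executes, giving 5.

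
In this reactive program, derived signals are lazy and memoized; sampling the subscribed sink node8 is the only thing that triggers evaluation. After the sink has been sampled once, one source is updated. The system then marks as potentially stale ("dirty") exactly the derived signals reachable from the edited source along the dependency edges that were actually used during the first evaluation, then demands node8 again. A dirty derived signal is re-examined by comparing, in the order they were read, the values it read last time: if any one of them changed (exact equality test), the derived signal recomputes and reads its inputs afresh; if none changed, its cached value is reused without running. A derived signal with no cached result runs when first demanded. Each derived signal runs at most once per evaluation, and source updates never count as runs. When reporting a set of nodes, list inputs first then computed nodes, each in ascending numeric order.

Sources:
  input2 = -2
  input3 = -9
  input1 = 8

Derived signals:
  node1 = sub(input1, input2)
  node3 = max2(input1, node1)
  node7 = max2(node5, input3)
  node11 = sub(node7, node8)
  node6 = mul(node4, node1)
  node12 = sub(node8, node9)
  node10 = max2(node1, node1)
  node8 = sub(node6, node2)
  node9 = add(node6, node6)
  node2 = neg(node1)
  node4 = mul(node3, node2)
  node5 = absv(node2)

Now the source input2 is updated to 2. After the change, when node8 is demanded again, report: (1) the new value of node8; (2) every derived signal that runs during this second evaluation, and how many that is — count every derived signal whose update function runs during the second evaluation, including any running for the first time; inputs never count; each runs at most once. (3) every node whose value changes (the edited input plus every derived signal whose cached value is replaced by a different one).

First demand of the output computes:
  node1 = sub(8, -2) = 10
  node2 = neg(10) = -10
  node3 = max2(8, 10) = 10
  node4 = mul(10, -10) = -100
  node6 = mul(-100, 10) = -1000
  node8 = sub(-1000, -10) = -990

After the edit, cleaning proceeds:
  node1: a read changed (input2 -2->2) — executes, giving 6.
  node2: a read changed (node1 10->6) — executes, giving -6.
  node3: a read changed (node1 10->6) — executes, giving 8.
  node4: a read changed (node3 10->8; node2 -10->-6) — executes, giving -48.
  node6: a read changed (node4 -100->-48; node1 10->6) — executes, giving -288.
  node8: a read changed (node6 -1000->-288; node2 -10->-6) — executes, giving -282.

Demanding node8 again yields -282.
6 derived signals run: node1, node2, node3, node4, node6, node8.
The nodes whose values change: input2, node1, node2, node3, node4, node6, node8.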